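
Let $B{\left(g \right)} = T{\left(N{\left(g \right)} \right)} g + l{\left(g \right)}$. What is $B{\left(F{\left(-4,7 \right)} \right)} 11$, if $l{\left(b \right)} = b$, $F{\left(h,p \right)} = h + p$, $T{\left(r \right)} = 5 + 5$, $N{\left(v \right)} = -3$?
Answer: $363$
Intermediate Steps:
$T{\left(r \right)} = 10$
$B{\left(g \right)} = 11 g$ ($B{\left(g \right)} = 10 g + g = 11 g$)
$B{\left(F{\left(-4,7 \right)} \right)} 11 = 11 \left(-4 + 7\right) 11 = 11 \cdot 3 \cdot 11 = 33 \cdot 11 = 363$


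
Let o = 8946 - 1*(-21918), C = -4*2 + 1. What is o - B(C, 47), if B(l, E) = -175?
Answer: 31039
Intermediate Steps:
C = -7 (C = -8 + 1 = -7)
o = 30864 (o = 8946 + 21918 = 30864)
o - B(C, 47) = 30864 - 1*(-175) = 30864 + 175 = 31039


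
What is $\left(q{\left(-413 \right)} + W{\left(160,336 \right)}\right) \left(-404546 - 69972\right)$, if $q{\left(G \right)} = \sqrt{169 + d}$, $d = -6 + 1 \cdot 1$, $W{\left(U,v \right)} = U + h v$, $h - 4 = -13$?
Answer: $1359019552 - 949036 \sqrt{41} \approx 1.3529 \cdot 10^{9}$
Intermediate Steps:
$h = -9$ ($h = 4 - 13 = -9$)
$W{\left(U,v \right)} = U - 9 v$
$d = -5$ ($d = -6 + 1 = -5$)
$q{\left(G \right)} = 2 \sqrt{41}$ ($q{\left(G \right)} = \sqrt{169 - 5} = \sqrt{164} = 2 \sqrt{41}$)
$\left(q{\left(-413 \right)} + W{\left(160,336 \right)}\right) \left(-404546 - 69972\right) = \left(2 \sqrt{41} + \left(160 - 3024\right)\right) \left(-404546 - 69972\right) = \left(2 \sqrt{41} + \left(160 - 3024\right)\right) \left(-474518\right) = \left(2 \sqrt{41} - 2864\right) \left(-474518\right) = \left(-2864 + 2 \sqrt{41}\right) \left(-474518\right) = 1359019552 - 949036 \sqrt{41}$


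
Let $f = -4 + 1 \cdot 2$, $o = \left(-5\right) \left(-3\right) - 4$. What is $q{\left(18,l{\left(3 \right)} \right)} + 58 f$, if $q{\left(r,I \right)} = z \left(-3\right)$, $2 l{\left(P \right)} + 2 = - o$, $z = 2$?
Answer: $-122$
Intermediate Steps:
$o = 11$ ($o = 15 - 4 = 11$)
$l{\left(P \right)} = - \frac{13}{2}$ ($l{\left(P \right)} = -1 + \frac{\left(-1\right) 11}{2} = -1 + \frac{1}{2} \left(-11\right) = -1 - \frac{11}{2} = - \frac{13}{2}$)
$q{\left(r,I \right)} = -6$ ($q{\left(r,I \right)} = 2 \left(-3\right) = -6$)
$f = -2$ ($f = -4 + 2 = -2$)
$q{\left(18,l{\left(3 \right)} \right)} + 58 f = -6 + 58 \left(-2\right) = -6 - 116 = -122$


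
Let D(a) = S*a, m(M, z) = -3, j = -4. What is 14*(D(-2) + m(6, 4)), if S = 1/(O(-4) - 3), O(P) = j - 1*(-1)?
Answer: -112/3 ≈ -37.333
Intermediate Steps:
O(P) = -3 (O(P) = -4 - 1*(-1) = -4 + 1 = -3)
S = -⅙ (S = 1/(-3 - 3) = 1/(-6) = -⅙ ≈ -0.16667)
D(a) = -a/6
14*(D(-2) + m(6, 4)) = 14*(-⅙*(-2) - 3) = 14*(⅓ - 3) = 14*(-8/3) = -112/3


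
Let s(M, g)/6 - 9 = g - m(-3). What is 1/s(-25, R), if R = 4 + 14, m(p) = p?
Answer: 1/180 ≈ 0.0055556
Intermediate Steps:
R = 18
s(M, g) = 72 + 6*g (s(M, g) = 54 + 6*(g - 1*(-3)) = 54 + 6*(g + 3) = 54 + 6*(3 + g) = 54 + (18 + 6*g) = 72 + 6*g)
1/s(-25, R) = 1/(72 + 6*18) = 1/(72 + 108) = 1/180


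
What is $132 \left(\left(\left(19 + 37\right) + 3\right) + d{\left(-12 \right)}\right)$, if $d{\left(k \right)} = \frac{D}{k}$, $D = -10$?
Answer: $7898$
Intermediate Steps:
$d{\left(k \right)} = - \frac{10}{k}$
$132 \left(\left(\left(19 + 37\right) + 3\right) + d{\left(-12 \right)}\right) = 132 \left(\left(\left(19 + 37\right) + 3\right) - \frac{10}{-12}\right) = 132 \left(\left(56 + 3\right) - - \frac{5}{6}\right) = 132 \left(59 + \frac{5}{6}\right) = 132 \cdot \frac{359}{6} = 7898$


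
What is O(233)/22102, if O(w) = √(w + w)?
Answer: √466/22102 ≈ 0.00097670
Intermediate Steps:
O(w) = √2*√w (O(w) = √(2*w) = √2*√w)
O(233)/22102 = (√2*√233)/22102 = √466*(1/22102) = √466/22102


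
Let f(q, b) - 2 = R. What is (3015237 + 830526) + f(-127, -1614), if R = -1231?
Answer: 3844534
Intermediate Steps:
f(q, b) = -1229 (f(q, b) = 2 - 1231 = -1229)
(3015237 + 830526) + f(-127, -1614) = (3015237 + 830526) - 1229 = 3845763 - 1229 = 3844534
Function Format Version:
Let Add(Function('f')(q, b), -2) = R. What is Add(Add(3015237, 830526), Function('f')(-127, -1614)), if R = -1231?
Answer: 3844534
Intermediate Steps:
Function('f')(q, b) = -1229 (Function('f')(q, b) = Add(2, -1231) = -1229)
Add(Add(3015237, 830526), Function('f')(-127, -1614)) = Add(Add(3015237, 830526), -1229) = Add(3845763, -1229) = 3844534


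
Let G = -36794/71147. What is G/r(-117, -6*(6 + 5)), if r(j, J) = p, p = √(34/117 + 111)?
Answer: -110382*√169273/926405087 ≈ -0.049022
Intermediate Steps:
G = -36794/71147 (G = -36794*1/71147 = -36794/71147 ≈ -0.51715)
p = √169273/39 (p = √(34*(1/117) + 111) = √(34/117 + 111) = √(13021/117) = √169273/39 ≈ 10.549)
r(j, J) = √169273/39
G/r(-117, -6*(6 + 5)) = -36794*3*√169273/13021/71147 = -110382*√169273/926405087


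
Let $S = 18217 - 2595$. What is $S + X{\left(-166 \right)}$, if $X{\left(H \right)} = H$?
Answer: $15456$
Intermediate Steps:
$S = 15622$ ($S = 18217 - 2595 = 15622$)
$S + X{\left(-166 \right)} = 15622 - 166 = 15456$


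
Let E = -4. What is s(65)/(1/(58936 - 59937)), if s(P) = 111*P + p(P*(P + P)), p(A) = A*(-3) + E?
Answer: 18157139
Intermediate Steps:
p(A) = -4 - 3*A (p(A) = A*(-3) - 4 = -3*A - 4 = -4 - 3*A)
s(P) = -4 - 6*P² + 111*P (s(P) = 111*P + (-4 - 3*P*(P + P)) = 111*P + (-4 - 3*P*2*P) = 111*P + (-4 - 6*P²) = -4 - 6*P² + 111*P)
s(65)/(1/(58936 - 59937)) = (-4 - 6*65² + 111*65)/(1/(58936 - 59937)) = (-4 - 6*4225 + 7215)/(1/(-1001)) = (-4 - 25350 + 7215)/(-1/1001) = -18139*(-1001) = 18157139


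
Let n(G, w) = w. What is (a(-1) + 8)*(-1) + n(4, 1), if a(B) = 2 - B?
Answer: -10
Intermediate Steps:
(a(-1) + 8)*(-1) + n(4, 1) = ((2 - 1*(-1)) + 8)*(-1) + 1 = ((2 + 1) + 8)*(-1) + 1 = (3 + 8)*(-1) + 1 = 11*(-1) + 1 = -11 + 1 = -10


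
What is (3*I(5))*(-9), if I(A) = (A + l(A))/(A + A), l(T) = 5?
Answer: -27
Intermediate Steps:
I(A) = (5 + A)/(2*A) (I(A) = (A + 5)/(A + A) = (5 + A)/((2*A)) = (5 + A)*(1/(2*A)) = (5 + A)/(2*A))
(3*I(5))*(-9) = (3*((½)*(5 + 5)/5))*(-9) = (3*((½)*(⅕)*10))*(-9) = (3*1)*(-9) = 3*(-9) = -27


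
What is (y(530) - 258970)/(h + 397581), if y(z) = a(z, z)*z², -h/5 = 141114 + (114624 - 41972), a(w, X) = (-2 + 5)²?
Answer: -2269130/671249 ≈ -3.3805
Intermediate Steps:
a(w, X) = 9 (a(w, X) = 3² = 9)
h = -1068830 (h = -5*(141114 + (114624 - 41972)) = -5*(141114 + 72652) = -5*213766 = -1068830)
y(z) = 9*z²
(y(530) - 258970)/(h + 397581) = (9*530² - 258970)/(-1068830 + 397581) = (9*280900 - 258970)/(-671249) = (2528100 - 258970)*(-1/671249) = 2269130*(-1/671249) = -2269130/671249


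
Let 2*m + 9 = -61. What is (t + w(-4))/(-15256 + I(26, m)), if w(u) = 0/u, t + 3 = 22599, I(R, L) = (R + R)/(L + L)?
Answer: -395430/266993 ≈ -1.4811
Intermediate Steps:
m = -35 (m = -9/2 + (½)*(-61) = -9/2 - 61/2 = -35)
I(R, L) = R/L (I(R, L) = (2*R)/((2*L)) = (2*R)*(1/(2*L)) = R/L)
t = 22596 (t = -3 + 22599 = 22596)
w(u) = 0
(t + w(-4))/(-15256 + I(26, m)) = (22596 + 0)/(-15256 + 26/(-35)) = 22596/(-15256 + 26*(-1/35)) = 22596/(-15256 - 26/35) = 22596/(-533986/35) = 22596*(-35/533986) = -395430/266993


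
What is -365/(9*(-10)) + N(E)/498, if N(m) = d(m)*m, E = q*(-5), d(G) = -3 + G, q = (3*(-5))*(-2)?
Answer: 74909/1494 ≈ 50.140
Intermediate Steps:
q = 30 (q = -15*(-2) = 30)
E = -150 (E = 30*(-5) = -150)
N(m) = m*(-3 + m) (N(m) = (-3 + m)*m = m*(-3 + m))
-365/(9*(-10)) + N(E)/498 = -365/(9*(-10)) - 150*(-3 - 150)/498 = -365/(-90) - 150*(-153)*(1/498) = -365*(-1/90) + 22950*(1/498) = 73/18 + 3825/83 = 74909/1494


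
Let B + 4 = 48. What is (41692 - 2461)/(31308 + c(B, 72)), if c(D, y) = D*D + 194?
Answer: 13077/11146 ≈ 1.1732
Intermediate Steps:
B = 44 (B = -4 + 48 = 44)
c(D, y) = 194 + D² (c(D, y) = D² + 194 = 194 + D²)
(41692 - 2461)/(31308 + c(B, 72)) = (41692 - 2461)/(31308 + (194 + 44²)) = 39231/(31308 + (194 + 1936)) = 39231/(31308 + 2130) = 39231/33438 = 39231*(1/33438) = 13077/11146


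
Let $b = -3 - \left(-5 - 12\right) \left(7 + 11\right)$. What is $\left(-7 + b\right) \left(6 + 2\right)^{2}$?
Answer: $18944$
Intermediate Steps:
$b = 303$ ($b = -3 - \left(-17\right) 18 = -3 - -306 = -3 + 306 = 303$)
$\left(-7 + b\right) \left(6 + 2\right)^{2} = \left(-7 + 303\right) \left(6 + 2\right)^{2} = 296 \cdot 8^{2} = 296 \cdot 64 = 18944$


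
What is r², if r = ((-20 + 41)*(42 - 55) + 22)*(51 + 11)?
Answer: 242175844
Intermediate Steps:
r = -15562 (r = (21*(-13) + 22)*62 = (-273 + 22)*62 = -251*62 = -15562)
r² = (-15562)² = 242175844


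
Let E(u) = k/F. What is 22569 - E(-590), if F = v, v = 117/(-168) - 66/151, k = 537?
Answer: 73621579/3195 ≈ 23043.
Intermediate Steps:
v = -9585/8456 (v = 117*(-1/168) - 66*1/151 = -39/56 - 66/151 = -9585/8456 ≈ -1.1335)
F = -9585/8456 ≈ -1.1335
E(u) = -1513624/3195 (E(u) = 537/(-9585/8456) = 537*(-8456/9585) = -1513624/3195)
22569 - E(-590) = 22569 - 1*(-1513624/3195) = 22569 + 1513624/3195 = 73621579/3195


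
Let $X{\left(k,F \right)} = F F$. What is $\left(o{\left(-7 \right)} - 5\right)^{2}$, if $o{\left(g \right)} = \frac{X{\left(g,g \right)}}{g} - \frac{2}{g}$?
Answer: $\frac{6724}{49} \approx 137.22$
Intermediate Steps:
$X{\left(k,F \right)} = F^{2}$
$o{\left(g \right)} = g - \frac{2}{g}$ ($o{\left(g \right)} = \frac{g^{2}}{g} - \frac{2}{g} = g - \frac{2}{g}$)
$\left(o{\left(-7 \right)} - 5\right)^{2} = \left(\left(-7 - \frac{2}{-7}\right) - 5\right)^{2} = \left(\left(-7 - - \frac{2}{7}\right) - 5\right)^{2} = \left(\left(-7 + \frac{2}{7}\right) - 5\right)^{2} = \left(- \frac{47}{7} - 5\right)^{2} = \left(- \frac{82}{7}\right)^{2} = \frac{6724}{49}$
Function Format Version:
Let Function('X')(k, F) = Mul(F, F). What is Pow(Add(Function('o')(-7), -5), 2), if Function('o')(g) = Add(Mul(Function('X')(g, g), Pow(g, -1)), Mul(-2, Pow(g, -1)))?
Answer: Rational(6724, 49) ≈ 137.22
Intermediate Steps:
Function('X')(k, F) = Pow(F, 2)
Function('o')(g) = Add(g, Mul(-2, Pow(g, -1))) (Function('o')(g) = Add(Mul(Pow(g, 2), Pow(g, -1)), Mul(-2, Pow(g, -1))) = Add(g, Mul(-2, Pow(g, -1))))
Pow(Add(Function('o')(-7), -5), 2) = Pow(Add(Add(-7, Mul(-2, Pow(-7, -1))), -5), 2) = Pow(Add(Add(-7, Mul(-2, Rational(-1, 7))), -5), 2) = Pow(Add(Add(-7, Rational(2, 7)), -5), 2) = Pow(Add(Rational(-47, 7), -5), 2) = Pow(Rational(-82, 7), 2) = Rational(6724, 49)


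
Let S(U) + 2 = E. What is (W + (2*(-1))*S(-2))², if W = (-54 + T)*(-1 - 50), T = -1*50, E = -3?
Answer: 28238596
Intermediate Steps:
T = -50
S(U) = -5 (S(U) = -2 - 3 = -5)
W = 5304 (W = (-54 - 50)*(-1 - 50) = -104*(-51) = 5304)
(W + (2*(-1))*S(-2))² = (5304 + (2*(-1))*(-5))² = (5304 - 2*(-5))² = (5304 + 10)² = 5314² = 28238596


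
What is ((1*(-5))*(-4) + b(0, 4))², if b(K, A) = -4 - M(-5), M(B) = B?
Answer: 441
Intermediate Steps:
b(K, A) = 1 (b(K, A) = -4 - 1*(-5) = -4 + 5 = 1)
((1*(-5))*(-4) + b(0, 4))² = ((1*(-5))*(-4) + 1)² = (-5*(-4) + 1)² = (20 + 1)² = 21² = 441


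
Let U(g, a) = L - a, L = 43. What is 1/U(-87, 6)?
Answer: 1/37 ≈ 0.027027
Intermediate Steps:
U(g, a) = 43 - a
1/U(-87, 6) = 1/(43 - 1*6) = 1/(43 - 6) = 1/37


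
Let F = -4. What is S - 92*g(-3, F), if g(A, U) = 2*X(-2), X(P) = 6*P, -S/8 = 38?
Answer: 1904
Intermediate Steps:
S = -304 (S = -8*38 = -304)
g(A, U) = -24 (g(A, U) = 2*(6*(-2)) = 2*(-12) = -24)
S - 92*g(-3, F) = -304 - 92*(-24) = -304 + 2208 = 1904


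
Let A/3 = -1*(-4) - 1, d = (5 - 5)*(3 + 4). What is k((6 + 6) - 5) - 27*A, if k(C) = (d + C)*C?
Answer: -194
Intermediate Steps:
d = 0 (d = 0*7 = 0)
A = 9 (A = 3*(-1*(-4) - 1) = 3*(4 - 1) = 3*3 = 9)
k(C) = C² (k(C) = (0 + C)*C = C*C = C²)
k((6 + 6) - 5) - 27*A = ((6 + 6) - 5)² - 27*9 = (12 - 5)² - 243 = 7² - 243 = 49 - 243 = -194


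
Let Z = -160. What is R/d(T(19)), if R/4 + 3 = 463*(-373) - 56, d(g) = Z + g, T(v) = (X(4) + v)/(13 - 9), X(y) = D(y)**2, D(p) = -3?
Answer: 230344/51 ≈ 4516.5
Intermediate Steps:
X(y) = 9 (X(y) = (-3)**2 = 9)
T(v) = 9/4 + v/4 (T(v) = (9 + v)/(13 - 9) = (9 + v)/4 = (9 + v)*(1/4) = 9/4 + v/4)
d(g) = -160 + g
R = -691032 (R = -12 + 4*(463*(-373) - 56) = -12 + 4*(-172699 - 56) = -12 + 4*(-172755) = -12 - 691020 = -691032)
R/d(T(19)) = -691032/(-160 + (9/4 + (1/4)*19)) = -691032/(-160 + (9/4 + 19/4)) = -691032/(-160 + 7) = -691032/(-153) = -691032*(-1/153) = 230344/51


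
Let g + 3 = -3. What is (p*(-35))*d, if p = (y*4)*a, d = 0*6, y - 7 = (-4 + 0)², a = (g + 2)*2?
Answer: 0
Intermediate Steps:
g = -6 (g = -3 - 3 = -6)
a = -8 (a = (-6 + 2)*2 = -4*2 = -8)
y = 23 (y = 7 + (-4 + 0)² = 7 + (-4)² = 7 + 16 = 23)
d = 0
p = -736 (p = (23*4)*(-8) = 92*(-8) = -736)
(p*(-35))*d = -736*(-35)*0 = 25760*0 = 0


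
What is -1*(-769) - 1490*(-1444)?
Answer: 2152329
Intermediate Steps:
-1*(-769) - 1490*(-1444) = 769 + 2151560 = 2152329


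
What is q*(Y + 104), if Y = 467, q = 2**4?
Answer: 9136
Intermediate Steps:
q = 16
q*(Y + 104) = 16*(467 + 104) = 16*571 = 9136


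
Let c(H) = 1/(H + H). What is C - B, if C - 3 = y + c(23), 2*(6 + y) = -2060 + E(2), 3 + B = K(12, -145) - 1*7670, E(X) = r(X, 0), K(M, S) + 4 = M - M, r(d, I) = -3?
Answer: 152778/23 ≈ 6642.5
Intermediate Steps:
c(H) = 1/(2*H)
K(M, S) = -4 (K(M, S) = -4 + (M - M) = -4 + 0 = -4)
E(X) = -3
B = -7677 (B = -3 + (-4 - 1*7670) = -3 + (-4 - 7670) = -3 - 7674 = -7677)
y = -2075/2 (y = -6 + (-2060 - 3)/2 = -6 + (1/2)*(-2063) = -6 - 2063/2 = -2075/2 ≈ -1037.5)
C = -23793/23 (C = 3 + (-2075/2 + (1/2)/23) = 3 + (-2075/2 + (1/2)*(1/23)) = 3 + (-2075/2 + 1/46) = 3 - 23862/23 = -23793/23 ≈ -1034.5)
C - B = -23793/23 - 1*(-7677) = -23793/23 + 7677 = 152778/23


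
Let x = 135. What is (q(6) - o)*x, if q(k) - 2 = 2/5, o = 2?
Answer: 54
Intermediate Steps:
q(k) = 12/5 (q(k) = 2 + 2/5 = 2 + 2*(⅕) = 2 + ⅖ = 12/5)
(q(6) - o)*x = (12/5 - 1*2)*135 = (12/5 - 2)*135 = (⅖)*135 = 54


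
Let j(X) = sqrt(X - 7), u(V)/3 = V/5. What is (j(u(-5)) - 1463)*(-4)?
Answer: 5852 - 4*I*sqrt(10) ≈ 5852.0 - 12.649*I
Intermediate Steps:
u(V) = 3*V/5 (u(V) = 3*(V/5) = 3*V/5)
j(X) = sqrt(-7 + X)
(j(u(-5)) - 1463)*(-4) = (sqrt(-7 + (3/5)*(-5)) - 1463)*(-4) = (sqrt(-7 - 3) - 1463)*(-4) = (sqrt(-10) - 1463)*(-4) = (I*sqrt(10) - 1463)*(-4) = (-1463 + I*sqrt(10))*(-4) = 5852 - 4*I*sqrt(10)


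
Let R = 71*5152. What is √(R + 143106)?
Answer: 23*√962 ≈ 713.37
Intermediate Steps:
R = 365792
√(R + 143106) = √(365792 + 143106) = √508898 = 23*√962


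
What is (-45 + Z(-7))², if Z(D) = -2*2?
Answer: 2401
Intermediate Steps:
Z(D) = -4
(-45 + Z(-7))² = (-45 - 4)² = (-49)² = 2401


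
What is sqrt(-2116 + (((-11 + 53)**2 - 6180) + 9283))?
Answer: sqrt(2751) ≈ 52.450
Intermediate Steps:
sqrt(-2116 + (((-11 + 53)**2 - 6180) + 9283)) = sqrt(-2116 + ((42**2 - 6180) + 9283)) = sqrt(-2116 + ((1764 - 6180) + 9283)) = sqrt(-2116 + (-4416 + 9283)) = sqrt(-2116 + 4867) = sqrt(2751)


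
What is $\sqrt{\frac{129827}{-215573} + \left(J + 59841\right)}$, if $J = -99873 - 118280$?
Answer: $\frac{i \sqrt{7357058659296519}}{215573} \approx 397.89 i$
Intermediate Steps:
$J = -218153$ ($J = -99873 - 118280 = -218153$)
$\sqrt{\frac{129827}{-215573} + \left(J + 59841\right)} = \sqrt{\frac{129827}{-215573} + \left(-218153 + 59841\right)} = \sqrt{129827 \left(- \frac{1}{215573}\right) - 158312} = \sqrt{- \frac{129827}{215573} - 158312} = \sqrt{- \frac{34127922603}{215573}} = \frac{i \sqrt{7357058659296519}}{215573}$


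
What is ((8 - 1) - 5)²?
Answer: 4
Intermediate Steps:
((8 - 1) - 5)² = (7 - 5)² = 2² = 4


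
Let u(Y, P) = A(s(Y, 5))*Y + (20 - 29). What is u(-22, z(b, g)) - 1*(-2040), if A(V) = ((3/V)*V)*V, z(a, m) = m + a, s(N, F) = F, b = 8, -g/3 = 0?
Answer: 1701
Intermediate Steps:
g = 0 (g = -3*0 = 0)
z(a, m) = a + m
A(V) = 3*V
u(Y, P) = -9 + 15*Y (u(Y, P) = (3*5)*Y + (20 - 29) = 15*Y - 9 = -9 + 15*Y)
u(-22, z(b, g)) - 1*(-2040) = (-9 + 15*(-22)) - 1*(-2040) = (-9 - 330) + 2040 = -339 + 2040 = 1701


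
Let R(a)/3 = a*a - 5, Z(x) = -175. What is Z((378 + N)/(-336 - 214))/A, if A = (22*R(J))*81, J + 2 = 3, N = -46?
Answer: 175/21384 ≈ 0.0081837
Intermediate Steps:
J = 1 (J = -2 + 3 = 1)
R(a) = -15 + 3*a² (R(a) = 3*(a*a - 5) = 3*(a² - 5) = 3*(-5 + a²) = -15 + 3*a²)
A = -21384 (A = (22*(-15 + 3*1²))*81 = (22*(-15 + 3*1))*81 = (22*(-15 + 3))*81 = (22*(-12))*81 = -264*81 = -21384)
Z((378 + N)/(-336 - 214))/A = -175/(-21384) = -175*(-1/21384) = 175/21384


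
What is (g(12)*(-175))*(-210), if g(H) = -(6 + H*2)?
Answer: -1102500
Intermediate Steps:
g(H) = -6 - 2*H (g(H) = -(6 + 2*H) = -6 - 2*H)
(g(12)*(-175))*(-210) = ((-6 - 2*12)*(-175))*(-210) = ((-6 - 24)*(-175))*(-210) = -30*(-175)*(-210) = 5250*(-210) = -1102500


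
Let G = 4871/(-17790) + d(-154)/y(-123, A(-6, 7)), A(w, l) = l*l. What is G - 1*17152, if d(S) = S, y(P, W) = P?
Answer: -12509783771/729390 ≈ -17151.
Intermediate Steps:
A(w, l) = l²
G = 713509/729390 (G = 4871/(-17790) - 154/(-123) = 4871*(-1/17790) - 154*(-1/123) = -4871/17790 + 154/123 = 713509/729390 ≈ 0.97823)
G - 1*17152 = 713509/729390 - 1*17152 = 713509/729390 - 17152 = -12509783771/729390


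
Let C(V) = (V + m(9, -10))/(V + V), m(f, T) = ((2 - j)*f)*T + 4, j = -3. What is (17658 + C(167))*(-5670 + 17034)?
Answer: 33509555226/167 ≈ 2.0066e+8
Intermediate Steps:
m(f, T) = 4 + 5*T*f (m(f, T) = ((2 - 1*(-3))*f)*T + 4 = ((2 + 3)*f)*T + 4 = (5*f)*T + 4 = 5*T*f + 4 = 4 + 5*T*f)
C(V) = (-446 + V)/(2*V) (C(V) = (V + (4 + 5*(-10)*9))/(V + V) = (V + (4 - 450))/((2*V)) = (V - 446)*(1/(2*V)) = (-446 + V)*(1/(2*V)) = (-446 + V)/(2*V))
(17658 + C(167))*(-5670 + 17034) = (17658 + (½)*(-446 + 167)/167)*(-5670 + 17034) = (17658 + (½)*(1/167)*(-279))*11364 = (17658 - 279/334)*11364 = (5897493/334)*11364 = 33509555226/167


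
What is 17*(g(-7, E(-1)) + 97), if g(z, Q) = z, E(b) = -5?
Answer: 1530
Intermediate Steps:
17*(g(-7, E(-1)) + 97) = 17*(-7 + 97) = 17*90 = 1530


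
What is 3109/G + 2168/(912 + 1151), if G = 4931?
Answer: 17104275/10172653 ≈ 1.6814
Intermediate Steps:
3109/G + 2168/(912 + 1151) = 3109/4931 + 2168/(912 + 1151) = 3109*(1/4931) + 2168/2063 = 3109/4931 + 2168*(1/2063) = 3109/4931 + 2168/2063 = 17104275/10172653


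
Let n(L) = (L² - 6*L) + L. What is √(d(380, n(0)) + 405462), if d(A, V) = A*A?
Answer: √549862 ≈ 741.53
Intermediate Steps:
n(L) = L² - 5*L
d(A, V) = A²
√(d(380, n(0)) + 405462) = √(380² + 405462) = √(144400 + 405462) = √549862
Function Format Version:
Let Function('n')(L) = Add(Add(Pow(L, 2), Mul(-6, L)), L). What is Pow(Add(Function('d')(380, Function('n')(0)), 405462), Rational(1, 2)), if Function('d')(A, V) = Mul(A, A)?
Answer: Pow(549862, Rational(1, 2)) ≈ 741.53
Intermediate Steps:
Function('n')(L) = Add(Pow(L, 2), Mul(-5, L))
Function('d')(A, V) = Pow(A, 2)
Pow(Add(Function('d')(380, Function('n')(0)), 405462), Rational(1, 2)) = Pow(Add(Pow(380, 2), 405462), Rational(1, 2)) = Pow(Add(144400, 405462), Rational(1, 2)) = Pow(549862, Rational(1, 2))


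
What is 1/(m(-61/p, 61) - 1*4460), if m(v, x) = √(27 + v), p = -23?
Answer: -51290/228753059 - √15686/457506118 ≈ -0.00022449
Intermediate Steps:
1/(m(-61/p, 61) - 1*4460) = 1/(√(27 - 61/(-23)) - 1*4460) = 1/(√(27 - 61*(-1/23)) - 4460) = 1/(√(27 + 61/23) - 4460) = 1/(√(682/23) - 4460) = 1/(√15686/23 - 4460) = 1/(-4460 + √15686/23)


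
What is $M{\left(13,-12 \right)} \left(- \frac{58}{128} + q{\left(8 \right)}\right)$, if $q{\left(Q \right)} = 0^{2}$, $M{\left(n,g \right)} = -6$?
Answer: $\frac{87}{32} \approx 2.7188$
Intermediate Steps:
$q{\left(Q \right)} = 0$
$M{\left(13,-12 \right)} \left(- \frac{58}{128} + q{\left(8 \right)}\right) = - 6 \left(- \frac{58}{128} + 0\right) = - 6 \left(\left(-58\right) \frac{1}{128} + 0\right) = - 6 \left(- \frac{29}{64} + 0\right) = \left(-6\right) \left(- \frac{29}{64}\right) = \frac{87}{32}$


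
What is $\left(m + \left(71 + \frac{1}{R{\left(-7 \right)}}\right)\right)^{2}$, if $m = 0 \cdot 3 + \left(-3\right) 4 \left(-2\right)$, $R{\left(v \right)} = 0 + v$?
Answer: $\frac{440896}{49} \approx 8997.9$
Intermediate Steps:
$R{\left(v \right)} = v$
$m = 24$ ($m = 0 - -24 = 0 + 24 = 24$)
$\left(m + \left(71 + \frac{1}{R{\left(-7 \right)}}\right)\right)^{2} = \left(24 + \left(71 + \frac{1}{-7}\right)\right)^{2} = \left(24 + \left(71 - \frac{1}{7}\right)\right)^{2} = \left(24 + \frac{496}{7}\right)^{2} = \left(\frac{664}{7}\right)^{2} = \frac{440896}{49}$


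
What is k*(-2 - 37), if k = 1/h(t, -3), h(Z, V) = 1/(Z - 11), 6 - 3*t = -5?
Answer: 286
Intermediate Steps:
t = 11/3 (t = 2 - ⅓*(-5) = 2 + 5/3 = 11/3 ≈ 3.6667)
h(Z, V) = 1/(-11 + Z)
k = -22/3 (k = 1/(1/(-11 + 11/3)) = 1/(1/(-22/3)) = 1/(-3/22) = -22/3 ≈ -7.3333)
k*(-2 - 37) = -22*(-2 - 37)/3 = -22/3*(-39) = 286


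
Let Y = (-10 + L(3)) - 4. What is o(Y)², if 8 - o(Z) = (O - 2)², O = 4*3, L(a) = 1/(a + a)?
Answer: 8464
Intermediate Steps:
L(a) = 1/(2*a)
O = 12
Y = -83/6 (Y = (-10 + (½)/3) - 4 = (-10 + (½)*(⅓)) - 4 = (-10 + ⅙) - 4 = -59/6 - 4 = -83/6 ≈ -13.833)
o(Z) = -92 (o(Z) = 8 - (12 - 2)² = 8 - 1*10² = 8 - 1*100 = 8 - 100 = -92)
o(Y)² = (-92)² = 8464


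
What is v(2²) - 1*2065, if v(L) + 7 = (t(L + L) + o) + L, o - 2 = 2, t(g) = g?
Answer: -2056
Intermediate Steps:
o = 4 (o = 2 + 2 = 4)
v(L) = -3 + 3*L (v(L) = -7 + (((L + L) + 4) + L) = -7 + ((2*L + 4) + L) = -7 + ((4 + 2*L) + L) = -7 + (4 + 3*L) = -3 + 3*L)
v(2²) - 1*2065 = (-3 + 3*2²) - 1*2065 = (-3 + 3*4) - 2065 = (-3 + 12) - 2065 = 9 - 2065 = -2056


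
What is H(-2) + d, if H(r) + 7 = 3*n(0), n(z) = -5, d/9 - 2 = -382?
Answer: -3442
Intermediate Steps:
d = -3420 (d = 18 + 9*(-382) = 18 - 3438 = -3420)
H(r) = -22 (H(r) = -7 + 3*(-5) = -7 - 15 = -22)
H(-2) + d = -22 - 3420 = -3442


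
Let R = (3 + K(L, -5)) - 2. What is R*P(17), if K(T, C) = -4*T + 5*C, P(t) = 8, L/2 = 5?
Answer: -512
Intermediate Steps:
L = 10 (L = 2*5 = 10)
R = -64 (R = (3 + (-4*10 + 5*(-5))) - 2 = (3 + (-40 - 25)) - 2 = (3 - 65) - 2 = -62 - 2 = -64)
R*P(17) = -64*8 = -512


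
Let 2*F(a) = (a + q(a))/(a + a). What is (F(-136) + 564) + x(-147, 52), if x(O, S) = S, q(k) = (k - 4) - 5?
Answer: 335385/544 ≈ 616.52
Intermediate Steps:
q(k) = -9 + k (q(k) = (-4 + k) - 5 = -9 + k)
F(a) = (-9 + 2*a)/(4*a) (F(a) = ((a + (-9 + a))/(a + a))/2 = ((-9 + 2*a)/((2*a)))/2 = ((-9 + 2*a)*(1/(2*a)))/2 = ((-9 + 2*a)/(2*a))/2 = (-9 + 2*a)/(4*a))
(F(-136) + 564) + x(-147, 52) = ((¼)*(-9 + 2*(-136))/(-136) + 564) + 52 = ((¼)*(-1/136)*(-9 - 272) + 564) + 52 = ((¼)*(-1/136)*(-281) + 564) + 52 = (281/544 + 564) + 52 = 307097/544 + 52 = 335385/544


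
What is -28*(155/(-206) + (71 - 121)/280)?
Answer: 2685/103 ≈ 26.068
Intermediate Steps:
-28*(155/(-206) + (71 - 121)/280) = -28*(155*(-1/206) - 50*1/280) = -28*(-155/206 - 5/28) = -28*(-2685/2884) = 2685/103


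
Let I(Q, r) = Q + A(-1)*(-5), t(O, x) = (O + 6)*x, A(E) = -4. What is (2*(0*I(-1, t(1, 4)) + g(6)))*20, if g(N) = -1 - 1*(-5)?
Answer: 160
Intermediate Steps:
t(O, x) = x*(6 + O) (t(O, x) = (6 + O)*x = x*(6 + O))
g(N) = 4 (g(N) = -1 + 5 = 4)
I(Q, r) = 20 + Q (I(Q, r) = Q - 4*(-5) = Q + 20 = 20 + Q)
(2*(0*I(-1, t(1, 4)) + g(6)))*20 = (2*(0*(20 - 1) + 4))*20 = (2*(0*19 + 4))*20 = (2*(0 + 4))*20 = (2*4)*20 = 8*20 = 160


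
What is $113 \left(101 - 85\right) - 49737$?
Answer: $-47929$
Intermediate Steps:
$113 \left(101 - 85\right) - 49737 = 113 \cdot 16 - 49737 = 1808 - 49737 = -47929$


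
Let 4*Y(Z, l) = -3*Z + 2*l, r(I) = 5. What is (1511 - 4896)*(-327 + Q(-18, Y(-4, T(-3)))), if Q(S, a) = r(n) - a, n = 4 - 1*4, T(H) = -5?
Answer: 2183325/2 ≈ 1.0917e+6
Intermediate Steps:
n = 0 (n = 4 - 4 = 0)
Y(Z, l) = l/2 - 3*Z/4 (Y(Z, l) = (-3*Z + 2*l)/4 = l/2 - 3*Z/4)
Q(S, a) = 5 - a
(1511 - 4896)*(-327 + Q(-18, Y(-4, T(-3)))) = (1511 - 4896)*(-327 + (5 - ((½)*(-5) - ¾*(-4)))) = -3385*(-327 + (5 - (-5/2 + 3))) = -3385*(-327 + (5 - 1*½)) = -3385*(-327 + (5 - ½)) = -3385*(-327 + 9/2) = -3385*(-645/2) = 2183325/2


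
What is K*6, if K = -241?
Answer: -1446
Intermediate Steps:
K*6 = -241*6 = -1446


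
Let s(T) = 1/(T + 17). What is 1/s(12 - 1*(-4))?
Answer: 33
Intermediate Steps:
s(T) = 1/(17 + T)
1/s(12 - 1*(-4)) = 1/(1/(17 + (12 - 1*(-4)))) = 1/(1/(17 + (12 + 4))) = 1/(1/(17 + 16)) = 1/(1/33) = 33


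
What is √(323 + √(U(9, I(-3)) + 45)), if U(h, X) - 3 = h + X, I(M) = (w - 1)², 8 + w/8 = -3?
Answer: √(323 + √7978) ≈ 20.306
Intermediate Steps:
w = -88 (w = -64 + 8*(-3) = -64 - 24 = -88)
I(M) = 7921 (I(M) = (-88 - 1)² = (-89)² = 7921)
U(h, X) = 3 + X + h (U(h, X) = 3 + (h + X) = 3 + (X + h) = 3 + X + h)
√(323 + √(U(9, I(-3)) + 45)) = √(323 + √((3 + 7921 + 9) + 45)) = √(323 + √(7933 + 45)) = √(323 + √7978)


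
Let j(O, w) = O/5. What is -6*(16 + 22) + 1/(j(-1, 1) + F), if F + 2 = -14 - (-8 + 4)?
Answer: -13913/61 ≈ -228.08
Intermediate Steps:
j(O, w) = O/5 (j(O, w) = O*(1/5) = O/5)
F = -12 (F = -2 + (-14 - (-8 + 4)) = -2 + (-14 - 1*(-4)) = -2 + (-14 + 4) = -2 - 10 = -12)
-6*(16 + 22) + 1/(j(-1, 1) + F) = -6*(16 + 22) + 1/((1/5)*(-1) - 12) = -6*38 + 1/(-1/5 - 12) = -228 + 1/(-61/5) = -228 - 5/61 = -13913/61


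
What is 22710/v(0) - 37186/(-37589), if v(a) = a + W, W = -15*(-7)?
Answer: 57170048/263123 ≈ 217.27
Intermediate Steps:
W = 105
v(a) = 105 + a (v(a) = a + 105 = 105 + a)
22710/v(0) - 37186/(-37589) = 22710/(105 + 0) - 37186/(-37589) = 22710/105 - 37186*(-1/37589) = 22710*(1/105) + 37186/37589 = 1514/7 + 37186/37589 = 57170048/263123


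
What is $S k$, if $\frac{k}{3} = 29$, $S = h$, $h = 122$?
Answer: $10614$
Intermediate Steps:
$S = 122$
$k = 87$ ($k = 3 \cdot 29 = 87$)
$S k = 122 \cdot 87 = 10614$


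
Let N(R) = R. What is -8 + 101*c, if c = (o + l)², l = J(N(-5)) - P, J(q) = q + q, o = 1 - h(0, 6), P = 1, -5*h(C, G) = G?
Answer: 195336/25 ≈ 7813.4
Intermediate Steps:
h(C, G) = -G/5
o = 11/5 (o = 1 - (-1)*6/5 = 1 - 1*(-6/5) = 1 + 6/5 = 11/5 ≈ 2.2000)
J(q) = 2*q
l = -11 (l = 2*(-5) - 1*1 = -10 - 1 = -11)
c = 1936/25 (c = (11/5 - 11)² = (-44/5)² = 1936/25 ≈ 77.440)
-8 + 101*c = -8 + 101*(1936/25) = -8 + 195536/25 = 195336/25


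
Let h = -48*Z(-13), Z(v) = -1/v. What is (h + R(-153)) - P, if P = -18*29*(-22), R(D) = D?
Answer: -151329/13 ≈ -11641.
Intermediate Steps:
P = 11484 (P = -522*(-22) = 11484)
h = -48/13 (h = -(-48)/(-13) = -(-48)*(-1)/13 = -48*1/13 = -48/13 ≈ -3.6923)
(h + R(-153)) - P = (-48/13 - 153) - 1*11484 = -2037/13 - 11484 = -151329/13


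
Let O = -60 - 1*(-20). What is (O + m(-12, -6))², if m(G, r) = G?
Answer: 2704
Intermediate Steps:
O = -40 (O = -60 + 20 = -40)
(O + m(-12, -6))² = (-40 - 12)² = (-52)² = 2704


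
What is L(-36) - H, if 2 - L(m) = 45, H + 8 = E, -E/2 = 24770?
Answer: 49505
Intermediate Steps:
E = -49540 (E = -2*24770 = -49540)
H = -49548 (H = -8 - 49540 = -49548)
L(m) = -43 (L(m) = 2 - 1*45 = 2 - 45 = -43)
L(-36) - H = -43 - 1*(-49548) = -43 + 49548 = 49505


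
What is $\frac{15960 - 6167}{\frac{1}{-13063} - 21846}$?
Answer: $- \frac{18275137}{40767757} \approx -0.44827$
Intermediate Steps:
$\frac{15960 - 6167}{\frac{1}{-13063} - 21846} = \frac{9793}{- \frac{1}{13063} - 21846} = \frac{9793}{- \frac{285374299}{13063}} = 9793 \left(- \frac{13063}{285374299}\right) = - \frac{18275137}{40767757}$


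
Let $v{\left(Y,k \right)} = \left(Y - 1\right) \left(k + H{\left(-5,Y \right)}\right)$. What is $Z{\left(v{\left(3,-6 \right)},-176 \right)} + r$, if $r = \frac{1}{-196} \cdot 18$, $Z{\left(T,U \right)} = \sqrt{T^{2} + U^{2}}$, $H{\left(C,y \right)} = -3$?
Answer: $- \frac{9}{98} + 10 \sqrt{313} \approx 176.83$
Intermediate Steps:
$v{\left(Y,k \right)} = \left(-1 + Y\right) \left(-3 + k\right)$ ($v{\left(Y,k \right)} = \left(Y - 1\right) \left(k - 3\right) = \left(-1 + Y\right) \left(-3 + k\right)$)
$r = - \frac{9}{98}$ ($r = \left(- \frac{1}{196}\right) 18 = - \frac{9}{98} \approx -0.091837$)
$Z{\left(v{\left(3,-6 \right)},-176 \right)} + r = \sqrt{\left(3 - -6 - 9 + 3 \left(-6\right)\right)^{2} + \left(-176\right)^{2}} - \frac{9}{98} = \sqrt{\left(3 + 6 - 9 - 18\right)^{2} + 30976} - \frac{9}{98} = \sqrt{\left(-18\right)^{2} + 30976} - \frac{9}{98} = \sqrt{324 + 30976} - \frac{9}{98} = \sqrt{31300} - \frac{9}{98} = 10 \sqrt{313} - \frac{9}{98} = - \frac{9}{98} + 10 \sqrt{313}$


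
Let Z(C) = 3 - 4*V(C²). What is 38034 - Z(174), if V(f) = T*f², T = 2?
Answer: 7333127439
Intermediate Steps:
V(f) = 2*f²
Z(C) = 3 - 8*C⁴ (Z(C) = 3 - 8*(C²)² = 3 - 8*C⁴)
38034 - Z(174) = 38034 - (3 - 8*174⁴) = 38034 - (3 - 8*916636176) = 38034 - (3 - 7333089408) = 38034 - 1*(-7333089405) = 38034 + 7333089405 = 7333127439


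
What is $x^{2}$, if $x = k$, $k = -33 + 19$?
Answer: $196$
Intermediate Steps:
$k = -14$
$x = -14$
$x^{2} = \left(-14\right)^{2} = 196$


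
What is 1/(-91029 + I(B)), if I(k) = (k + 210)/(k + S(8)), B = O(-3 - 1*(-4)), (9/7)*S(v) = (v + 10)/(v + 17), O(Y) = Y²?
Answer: -39/3544856 ≈ -1.1002e-5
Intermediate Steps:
S(v) = 7*(10 + v)/(9*(17 + v)) (S(v) = 7*((v + 10)/(v + 17))/9 = 7*((10 + v)/(17 + v))/9 = 7*(10 + v)/(9*(17 + v)))
B = 1 (B = (-3 - 1*(-4))² = (-3 + 4)² = 1² = 1)
I(k) = (210 + k)/(14/25 + k) (I(k) = (k + 210)/(k + 7*(10 + 8)/(9*(17 + 8))) = (210 + k)/(k + (7/9)*18/25) = (210 + k)/(k + (7/9)*(1/25)*18) = (210 + k)/(k + 14/25) = (210 + k)/(14/25 + k))
1/(-91029 + I(B)) = 1/(-91029 + 25*(210 + 1)/(14 + 25*1)) = 1/(-91029 + 25*211/(14 + 25)) = 1/(-91029 + 25*211/39) = 1/(-91029 + 25*(1/39)*211) = 1/(-91029 + 5275/39) = 1/(-3544856/39) = -39/3544856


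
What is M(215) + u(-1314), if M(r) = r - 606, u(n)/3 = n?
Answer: -4333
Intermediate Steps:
u(n) = 3*n
M(r) = -606 + r
M(215) + u(-1314) = (-606 + 215) + 3*(-1314) = -391 - 3942 = -4333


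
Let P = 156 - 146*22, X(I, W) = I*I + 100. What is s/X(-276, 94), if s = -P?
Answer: 764/19069 ≈ 0.040065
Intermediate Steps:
X(I, W) = 100 + I² (X(I, W) = I² + 100 = 100 + I²)
P = -3056 (P = 156 - 3212 = -3056)
s = 3056 (s = -1*(-3056) = 3056)
s/X(-276, 94) = 3056/(100 + (-276)²) = 3056/(100 + 76176) = 3056/76276 = 3056*(1/76276) = 764/19069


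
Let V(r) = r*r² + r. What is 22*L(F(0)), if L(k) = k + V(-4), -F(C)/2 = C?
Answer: -1496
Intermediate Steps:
V(r) = r + r³ (V(r) = r³ + r = r + r³)
F(C) = -2*C
L(k) = -68 + k (L(k) = k + (-4 + (-4)³) = k + (-4 - 64) = k - 68 = -68 + k)
22*L(F(0)) = 22*(-68 - 2*0) = 22*(-68 + 0) = 22*(-68) = -1496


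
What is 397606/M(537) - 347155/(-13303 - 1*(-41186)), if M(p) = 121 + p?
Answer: 5429010054/9173507 ≈ 591.81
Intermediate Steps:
397606/M(537) - 347155/(-13303 - 1*(-41186)) = 397606/(121 + 537) - 347155/(-13303 - 1*(-41186)) = 397606/658 - 347155/(-13303 + 41186) = 397606*(1/658) - 347155/27883 = 198803/329 - 347155*1/27883 = 198803/329 - 347155/27883 = 5429010054/9173507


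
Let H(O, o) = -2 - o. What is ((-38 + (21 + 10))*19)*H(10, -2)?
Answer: 0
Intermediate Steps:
((-38 + (21 + 10))*19)*H(10, -2) = ((-38 + (21 + 10))*19)*(-2 - 1*(-2)) = ((-38 + 31)*19)*(-2 + 2) = -7*19*0 = -133*0 = 0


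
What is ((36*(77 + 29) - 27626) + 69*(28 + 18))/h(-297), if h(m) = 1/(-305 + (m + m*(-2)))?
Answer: 165088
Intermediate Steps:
h(m) = 1/(-305 - m) (h(m) = 1/(-305 + (m - 2*m)) = 1/(-305 - m))
((36*(77 + 29) - 27626) + 69*(28 + 18))/h(-297) = ((36*(77 + 29) - 27626) + 69*(28 + 18))/((-1/(305 - 297))) = ((36*106 - 27626) + 69*46)/((-1/8)) = ((3816 - 27626) + 3174)/((-1*1/8)) = (-23810 + 3174)/(-1/8) = -20636*(-8) = 165088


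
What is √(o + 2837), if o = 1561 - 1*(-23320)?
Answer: √27718 ≈ 166.49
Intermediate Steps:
o = 24881 (o = 1561 + 23320 = 24881)
√(o + 2837) = √(24881 + 2837) = √27718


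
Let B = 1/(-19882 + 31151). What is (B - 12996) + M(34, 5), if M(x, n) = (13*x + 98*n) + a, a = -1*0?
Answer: -135949215/11269 ≈ -12064.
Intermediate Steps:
a = 0
M(x, n) = 13*x + 98*n (M(x, n) = (13*x + 98*n) + 0 = 13*x + 98*n)
B = 1/11269 ≈ 8.8739e-5
(B - 12996) + M(34, 5) = (1/11269 - 12996) + (13*34 + 98*5) = -146451923/11269 + (442 + 490) = -146451923/11269 + 932 = -135949215/11269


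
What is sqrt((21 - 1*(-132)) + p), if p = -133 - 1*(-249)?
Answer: sqrt(269) ≈ 16.401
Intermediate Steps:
p = 116 (p = -133 + 249 = 116)
sqrt((21 - 1*(-132)) + p) = sqrt((21 - 1*(-132)) + 116) = sqrt((21 + 132) + 116) = sqrt(153 + 116) = sqrt(269)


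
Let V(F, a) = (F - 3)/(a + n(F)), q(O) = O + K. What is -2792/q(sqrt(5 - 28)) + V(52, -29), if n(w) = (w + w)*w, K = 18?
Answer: -270310021/1866513 + 2792*I*sqrt(23)/347 ≈ -144.82 + 38.588*I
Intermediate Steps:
n(w) = 2*w**2 (n(w) = (2*w)*w = 2*w**2)
q(O) = 18 + O (q(O) = O + 18 = 18 + O)
V(F, a) = (-3 + F)/(a + 2*F**2) (V(F, a) = (F - 3)/(a + 2*F**2) = (-3 + F)/(a + 2*F**2))
-2792/q(sqrt(5 - 28)) + V(52, -29) = -2792/(18 + sqrt(5 - 28)) + (-3 + 52)/(-29 + 2*52**2) = -2792/(18 + sqrt(-23)) + 49/(-29 + 2*2704) = -2792/(18 + I*sqrt(23)) + 49/(-29 + 5408) = -2792/(18 + I*sqrt(23)) + 49/5379 = 49/5379 - 2792/(18 + I*sqrt(23))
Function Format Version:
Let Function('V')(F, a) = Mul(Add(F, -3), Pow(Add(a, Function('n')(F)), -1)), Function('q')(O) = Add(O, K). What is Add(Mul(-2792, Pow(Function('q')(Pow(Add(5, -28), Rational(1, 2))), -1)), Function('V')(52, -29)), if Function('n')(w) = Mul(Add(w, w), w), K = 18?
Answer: Add(Rational(-270310021, 1866513), Mul(Rational(2792, 347), I, Pow(23, Rational(1, 2)))) ≈ Add(-144.82, Mul(38.588, I))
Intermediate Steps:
Function('n')(w) = Mul(2, Pow(w, 2)) (Function('n')(w) = Mul(Mul(2, w), w) = Mul(2, Pow(w, 2)))
Function('q')(O) = Add(18, O) (Function('q')(O) = Add(O, 18) = Add(18, O))
Function('V')(F, a) = Mul(Pow(Add(a, Mul(2, Pow(F, 2))), -1), Add(-3, F)) (Function('V')(F, a) = Mul(Add(F, -3), Pow(Add(a, Mul(2, Pow(F, 2))), -1)) = Mul(Add(-3, F), Pow(Add(a, Mul(2, Pow(F, 2))), -1)) = Mul(Pow(Add(a, Mul(2, Pow(F, 2))), -1), Add(-3, F)))
Add(Mul(-2792, Pow(Function('q')(Pow(Add(5, -28), Rational(1, 2))), -1)), Function('V')(52, -29)) = Add(Mul(-2792, Pow(Add(18, Pow(Add(5, -28), Rational(1, 2))), -1)), Mul(Pow(Add(-29, Mul(2, Pow(52, 2))), -1), Add(-3, 52))) = Add(Mul(-2792, Pow(Add(18, Pow(-23, Rational(1, 2))), -1)), Mul(Pow(Add(-29, Mul(2, 2704)), -1), 49)) = Add(Mul(-2792, Pow(Add(18, Mul(I, Pow(23, Rational(1, 2)))), -1)), Mul(Pow(Add(-29, 5408), -1), 49)) = Add(Mul(-2792, Pow(Add(18, Mul(I, Pow(23, Rational(1, 2)))), -1)), Mul(Pow(5379, -1), 49)) = Add(Mul(-2792, Pow(Add(18, Mul(I, Pow(23, Rational(1, 2)))), -1)), Mul(Rational(1, 5379), 49)) = Add(Mul(-2792, Pow(Add(18, Mul(I, Pow(23, Rational(1, 2)))), -1)), Rational(49, 5379)) = Add(Rational(49, 5379), Mul(-2792, Pow(Add(18, Mul(I, Pow(23, Rational(1, 2)))), -1)))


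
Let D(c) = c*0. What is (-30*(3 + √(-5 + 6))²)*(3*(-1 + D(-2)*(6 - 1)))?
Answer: 1440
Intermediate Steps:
D(c) = 0
(-30*(3 + √(-5 + 6))²)*(3*(-1 + D(-2)*(6 - 1))) = (-30*(3 + √(-5 + 6))²)*(3*(-1 + 0*(6 - 1))) = (-30*(3 + √1)²)*(3*(-1 + 0*5)) = (-30*(3 + 1)²)*(3*(-1 + 0)) = (-30*4²)*(3*(-1)) = -30*16*(-3) = -480*(-3) = 1440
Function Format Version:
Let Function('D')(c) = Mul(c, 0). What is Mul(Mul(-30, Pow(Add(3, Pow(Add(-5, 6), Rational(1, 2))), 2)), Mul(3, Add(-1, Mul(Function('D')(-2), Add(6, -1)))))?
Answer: 1440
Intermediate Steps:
Function('D')(c) = 0
Mul(Mul(-30, Pow(Add(3, Pow(Add(-5, 6), Rational(1, 2))), 2)), Mul(3, Add(-1, Mul(Function('D')(-2), Add(6, -1))))) = Mul(Mul(-30, Pow(Add(3, Pow(Add(-5, 6), Rational(1, 2))), 2)), Mul(3, Add(-1, Mul(0, Add(6, -1))))) = Mul(Mul(-30, Pow(Add(3, Pow(1, Rational(1, 2))), 2)), Mul(3, Add(-1, Mul(0, 5)))) = Mul(Mul(-30, Pow(Add(3, 1), 2)), Mul(3, Add(-1, 0))) = Mul(Mul(-30, Pow(4, 2)), Mul(3, -1)) = Mul(Mul(-30, 16), -3) = Mul(-480, -3) = 1440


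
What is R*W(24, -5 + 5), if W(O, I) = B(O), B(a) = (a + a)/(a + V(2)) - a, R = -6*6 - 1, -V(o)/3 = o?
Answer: 2368/3 ≈ 789.33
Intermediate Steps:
V(o) = -3*o
R = -37 (R = -36 - 1 = -37)
B(a) = -a + 2*a/(-6 + a) (B(a) = (a + a)/(a - 3*2) - a = (2*a)/(a - 6) - a = (2*a)/(-6 + a) - a = 2*a/(-6 + a) - a = -a + 2*a/(-6 + a))
W(O, I) = O*(8 - O)/(-6 + O)
R*W(24, -5 + 5) = -888*(8 - 1*24)/(-6 + 24) = -888*(8 - 24)/18 = -888*(-16)/18 = -37*(-64/3) = 2368/3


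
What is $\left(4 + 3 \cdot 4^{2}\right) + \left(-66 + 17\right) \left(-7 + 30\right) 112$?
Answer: $-126172$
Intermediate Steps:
$\left(4 + 3 \cdot 4^{2}\right) + \left(-66 + 17\right) \left(-7 + 30\right) 112 = \left(4 + 3 \cdot 16\right) + \left(-49\right) 23 \cdot 112 = \left(4 + 48\right) - 126224 = 52 - 126224 = -126172$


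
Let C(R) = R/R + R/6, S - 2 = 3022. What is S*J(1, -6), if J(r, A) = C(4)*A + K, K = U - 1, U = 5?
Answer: -18144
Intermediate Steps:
S = 3024 (S = 2 + 3022 = 3024)
C(R) = 1 + R/6 (C(R) = 1 + R*(⅙) = 1 + R/6)
K = 4 (K = 5 - 1 = 4)
J(r, A) = 4 + 5*A/3 (J(r, A) = (1 + (⅙)*4)*A + 4 = (1 + ⅔)*A + 4 = 5*A/3 + 4 = 4 + 5*A/3)
S*J(1, -6) = 3024*(4 + (5/3)*(-6)) = 3024*(4 - 10) = 3024*(-6) = -18144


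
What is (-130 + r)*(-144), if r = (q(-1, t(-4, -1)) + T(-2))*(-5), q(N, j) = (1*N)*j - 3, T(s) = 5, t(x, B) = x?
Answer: 23040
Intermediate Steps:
q(N, j) = -3 + N*j (q(N, j) = N*j - 3 = -3 + N*j)
r = -30 (r = ((-3 - 1*(-4)) + 5)*(-5) = ((-3 + 4) + 5)*(-5) = (1 + 5)*(-5) = 6*(-5) = -30)
(-130 + r)*(-144) = (-130 - 30)*(-144) = -160*(-144) = 23040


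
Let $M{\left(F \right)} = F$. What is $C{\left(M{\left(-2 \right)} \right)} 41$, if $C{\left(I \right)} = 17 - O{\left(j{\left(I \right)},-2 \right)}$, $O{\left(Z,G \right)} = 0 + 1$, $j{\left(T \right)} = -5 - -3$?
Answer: $656$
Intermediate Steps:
$j{\left(T \right)} = -2$ ($j{\left(T \right)} = -5 + 3 = -2$)
$O{\left(Z,G \right)} = 1$
$C{\left(I \right)} = 16$ ($C{\left(I \right)} = 17 - 1 = 16$)
$C{\left(M{\left(-2 \right)} \right)} 41 = 16 \cdot 41 = 656$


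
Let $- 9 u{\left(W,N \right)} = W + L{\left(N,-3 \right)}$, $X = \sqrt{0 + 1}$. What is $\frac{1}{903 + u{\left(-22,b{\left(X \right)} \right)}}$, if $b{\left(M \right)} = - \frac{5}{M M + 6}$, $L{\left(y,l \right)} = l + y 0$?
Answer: $\frac{9}{8152} \approx 0.001104$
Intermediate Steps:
$X = 1$ ($X = \sqrt{1} = 1$)
$L{\left(y,l \right)} = l$ ($L{\left(y,l \right)} = l + 0 = l$)
$b{\left(M \right)} = - \frac{5}{6 + M^{2}}$ ($b{\left(M \right)} = - \frac{5}{M^{2} + 6} = - \frac{5}{6 + M^{2}}$)
$u{\left(W,N \right)} = \frac{1}{3} - \frac{W}{9}$ ($u{\left(W,N \right)} = - \frac{W - 3}{9} = - \frac{-3 + W}{9} = \frac{1}{3} - \frac{W}{9}$)
$\frac{1}{903 + u{\left(-22,b{\left(X \right)} \right)}} = \frac{1}{903 + \left(\frac{1}{3} - - \frac{22}{9}\right)} = \frac{1}{903 + \left(\frac{1}{3} + \frac{22}{9}\right)} = \frac{1}{903 + \frac{25}{9}} = \frac{1}{\frac{8152}{9}} = \frac{9}{8152}$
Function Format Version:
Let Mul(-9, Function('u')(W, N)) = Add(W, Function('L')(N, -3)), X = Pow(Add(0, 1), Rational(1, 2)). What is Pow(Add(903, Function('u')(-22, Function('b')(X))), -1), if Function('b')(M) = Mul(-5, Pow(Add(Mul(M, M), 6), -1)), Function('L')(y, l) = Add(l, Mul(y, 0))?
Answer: Rational(9, 8152) ≈ 0.0011040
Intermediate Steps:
X = 1 (X = Pow(1, Rational(1, 2)) = 1)
Function('L')(y, l) = l (Function('L')(y, l) = Add(l, 0) = l)
Function('b')(M) = Mul(-5, Pow(Add(6, Pow(M, 2)), -1)) (Function('b')(M) = Mul(-5, Pow(Add(Pow(M, 2), 6), -1)) = Mul(-5, Pow(Add(6, Pow(M, 2)), -1)))
Function('u')(W, N) = Add(Rational(1, 3), Mul(Rational(-1, 9), W)) (Function('u')(W, N) = Mul(Rational(-1, 9), Add(W, -3)) = Mul(Rational(-1, 9), Add(-3, W)) = Add(Rational(1, 3), Mul(Rational(-1, 9), W)))
Pow(Add(903, Function('u')(-22, Function('b')(X))), -1) = Pow(Add(903, Add(Rational(1, 3), Mul(Rational(-1, 9), -22))), -1) = Pow(Add(903, Add(Rational(1, 3), Rational(22, 9))), -1) = Pow(Add(903, Rational(25, 9)), -1) = Pow(Rational(8152, 9), -1) = Rational(9, 8152)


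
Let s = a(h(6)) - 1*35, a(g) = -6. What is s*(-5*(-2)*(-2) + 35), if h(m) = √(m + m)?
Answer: -615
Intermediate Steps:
h(m) = √2*√m (h(m) = √(2*m) = √2*√m)
s = -41 (s = -6 - 1*35 = -6 - 35 = -41)
s*(-5*(-2)*(-2) + 35) = -41*(-5*(-2)*(-2) + 35) = -41*(10*(-2) + 35) = -41*(-20 + 35) = -41*15 = -615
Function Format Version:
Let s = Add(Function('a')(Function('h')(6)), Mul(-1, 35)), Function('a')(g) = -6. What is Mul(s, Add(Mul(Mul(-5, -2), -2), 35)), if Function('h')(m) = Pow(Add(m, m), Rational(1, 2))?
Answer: -615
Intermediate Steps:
Function('h')(m) = Mul(Pow(2, Rational(1, 2)), Pow(m, Rational(1, 2))) (Function('h')(m) = Pow(Mul(2, m), Rational(1, 2)) = Mul(Pow(2, Rational(1, 2)), Pow(m, Rational(1, 2))))
s = -41 (s = Add(-6, Mul(-1, 35)) = Add(-6, -35) = -41)
Mul(s, Add(Mul(Mul(-5, -2), -2), 35)) = Mul(-41, Add(Mul(Mul(-5, -2), -2), 35)) = Mul(-41, Add(Mul(10, -2), 35)) = Mul(-41, Add(-20, 35)) = Mul(-41, 15) = -615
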